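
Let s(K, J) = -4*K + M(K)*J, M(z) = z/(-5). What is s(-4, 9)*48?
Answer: 5568/5 ≈ 1113.6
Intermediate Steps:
M(z) = -z/5 (M(z) = z*(-1/5) = -z/5)
s(K, J) = -4*K - J*K/5 (s(K, J) = -4*K + (-K/5)*J = -4*K - J*K/5)
s(-4, 9)*48 = ((1/5)*(-4)*(-20 - 1*9))*48 = ((1/5)*(-4)*(-20 - 9))*48 = ((1/5)*(-4)*(-29))*48 = (116/5)*48 = 5568/5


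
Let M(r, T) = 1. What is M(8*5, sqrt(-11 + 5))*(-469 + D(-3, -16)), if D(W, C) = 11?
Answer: -458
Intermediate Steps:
M(8*5, sqrt(-11 + 5))*(-469 + D(-3, -16)) = 1*(-469 + 11) = 1*(-458) = -458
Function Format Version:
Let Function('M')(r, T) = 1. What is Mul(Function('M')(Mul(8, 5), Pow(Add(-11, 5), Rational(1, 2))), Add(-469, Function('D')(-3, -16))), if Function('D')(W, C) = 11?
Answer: -458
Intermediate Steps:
Mul(Function('M')(Mul(8, 5), Pow(Add(-11, 5), Rational(1, 2))), Add(-469, Function('D')(-3, -16))) = Mul(1, Add(-469, 11)) = Mul(1, -458) = -458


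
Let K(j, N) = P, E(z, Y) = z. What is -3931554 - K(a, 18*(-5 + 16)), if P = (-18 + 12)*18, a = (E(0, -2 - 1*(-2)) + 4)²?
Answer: -3931446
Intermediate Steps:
a = 16 (a = (0 + 4)² = 4² = 16)
P = -108 (P = -6*18 = -108)
K(j, N) = -108
-3931554 - K(a, 18*(-5 + 16)) = -3931554 - 1*(-108) = -3931554 + 108 = -3931446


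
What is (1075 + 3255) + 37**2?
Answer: 5699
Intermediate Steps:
(1075 + 3255) + 37**2 = 4330 + 1369 = 5699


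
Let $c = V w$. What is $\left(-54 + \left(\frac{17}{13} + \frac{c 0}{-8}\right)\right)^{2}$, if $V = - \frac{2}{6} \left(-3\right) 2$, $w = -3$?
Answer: $\frac{469225}{169} \approx 2776.5$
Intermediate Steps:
$V = 2$ ($V = \left(-2\right) \frac{1}{6} \left(-3\right) 2 = \left(- \frac{1}{3}\right) \left(-3\right) 2 = 1 \cdot 2 = 2$)
$c = -6$ ($c = 2 \left(-3\right) = -6$)
$\left(-54 + \left(\frac{17}{13} + \frac{c 0}{-8}\right)\right)^{2} = \left(-54 + \left(\frac{17}{13} + \frac{\left(-6\right) 0}{-8}\right)\right)^{2} = \left(-54 + \left(17 \cdot \frac{1}{13} + 0 \left(- \frac{1}{8}\right)\right)\right)^{2} = \left(-54 + \left(\frac{17}{13} + 0\right)\right)^{2} = \left(-54 + \frac{17}{13}\right)^{2} = \left(- \frac{685}{13}\right)^{2} = \frac{469225}{169}$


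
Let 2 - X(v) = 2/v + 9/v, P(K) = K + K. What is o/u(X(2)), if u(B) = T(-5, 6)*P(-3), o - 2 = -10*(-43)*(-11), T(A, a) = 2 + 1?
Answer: 788/3 ≈ 262.67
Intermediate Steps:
T(A, a) = 3
P(K) = 2*K
X(v) = 2 - 11/v (X(v) = 2 - (2/v + 9/v) = 2 - 11/v)
o = -4728 (o = 2 - 10*(-43)*(-11) = 2 + 430*(-11) = 2 - 4730 = -4728)
u(B) = -18 (u(B) = 3*(2*(-3)) = 3*(-6) = -18)
o/u(X(2)) = -4728/(-18) = -4728*(-1/18) = 788/3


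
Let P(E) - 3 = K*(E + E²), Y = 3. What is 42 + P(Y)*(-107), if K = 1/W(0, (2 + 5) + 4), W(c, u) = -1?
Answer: 1005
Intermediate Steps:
K = -1 (K = 1/(-1) = -1)
P(E) = 3 - E - E² (P(E) = 3 - (E + E²) = 3 + (-E - E²) = 3 - E - E²)
42 + P(Y)*(-107) = 42 + (3 - 1*3 - 1*3²)*(-107) = 42 + (3 - 3 - 1*9)*(-107) = 42 + (3 - 3 - 9)*(-107) = 42 - 9*(-107) = 42 + 963 = 1005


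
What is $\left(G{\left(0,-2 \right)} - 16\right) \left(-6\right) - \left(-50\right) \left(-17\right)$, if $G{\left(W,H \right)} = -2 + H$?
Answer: $-730$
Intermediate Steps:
$\left(G{\left(0,-2 \right)} - 16\right) \left(-6\right) - \left(-50\right) \left(-17\right) = \left(\left(-2 - 2\right) - 16\right) \left(-6\right) - \left(-50\right) \left(-17\right) = \left(-4 - 16\right) \left(-6\right) - 850 = \left(-20\right) \left(-6\right) - 850 = 120 - 850 = -730$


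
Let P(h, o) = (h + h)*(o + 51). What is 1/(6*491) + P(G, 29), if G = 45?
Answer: 21211201/2946 ≈ 7200.0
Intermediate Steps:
P(h, o) = 2*h*(51 + o) (P(h, o) = (2*h)*(51 + o) = 2*h*(51 + o))
1/(6*491) + P(G, 29) = 1/(6*491) + 2*45*(51 + 29) = 1/2946 + 2*45*80 = 1/2946 + 7200 = 21211201/2946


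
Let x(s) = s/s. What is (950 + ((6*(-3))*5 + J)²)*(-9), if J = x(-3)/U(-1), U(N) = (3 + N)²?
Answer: -1296729/16 ≈ -81046.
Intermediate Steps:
x(s) = 1
J = ¼ (J = 1/(3 - 1)² = 1/2² = 1/4 = 1*(¼) = ¼ ≈ 0.25000)
(950 + ((6*(-3))*5 + J)²)*(-9) = (950 + ((6*(-3))*5 + ¼)²)*(-9) = (950 + (-18*5 + ¼)²)*(-9) = (950 + (-90 + ¼)²)*(-9) = (950 + (-359/4)²)*(-9) = (950 + 128881/16)*(-9) = (144081/16)*(-9) = -1296729/16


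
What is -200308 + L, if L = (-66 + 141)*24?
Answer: -198508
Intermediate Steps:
L = 1800 (L = 75*24 = 1800)
-200308 + L = -200308 + 1800 = -198508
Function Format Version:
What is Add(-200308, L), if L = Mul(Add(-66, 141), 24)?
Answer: -198508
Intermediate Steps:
L = 1800 (L = Mul(75, 24) = 1800)
Add(-200308, L) = Add(-200308, 1800) = -198508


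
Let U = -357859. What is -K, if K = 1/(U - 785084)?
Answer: 1/1142943 ≈ 8.7493e-7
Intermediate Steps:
K = -1/1142943 (K = 1/(-357859 - 785084) = 1/(-1142943) = -1/1142943 ≈ -8.7493e-7)
-K = -1*(-1/1142943) = 1/1142943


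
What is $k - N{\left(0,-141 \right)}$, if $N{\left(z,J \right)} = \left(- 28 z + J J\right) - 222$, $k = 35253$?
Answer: $15594$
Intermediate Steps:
$N{\left(z,J \right)} = -222 + J^{2} - 28 z$ ($N{\left(z,J \right)} = \left(- 28 z + J^{2}\right) - 222 = \left(J^{2} - 28 z\right) - 222 = -222 + J^{2} - 28 z$)
$k - N{\left(0,-141 \right)} = 35253 - \left(-222 + \left(-141\right)^{2} - 0\right) = 35253 - \left(-222 + 19881 + 0\right) = 35253 - 19659 = 15594$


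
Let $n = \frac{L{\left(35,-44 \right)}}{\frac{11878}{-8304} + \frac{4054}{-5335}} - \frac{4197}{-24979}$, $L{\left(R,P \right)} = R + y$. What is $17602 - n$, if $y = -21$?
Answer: $\frac{21339414806377973}{1211900472767} \approx 17608.0$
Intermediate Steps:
$L{\left(R,P \right)} = -21 + R$ ($L{\left(R,P \right)} = R - 21 = -21 + R$)
$n = - \frac{7542684733239}{1211900472767}$ ($n = \frac{-21 + 35}{\frac{11878}{-8304} + \frac{4054}{-5335}} - \frac{4197}{-24979} = \frac{14}{11878 \left(- \frac{1}{8304}\right) + 4054 \left(- \frac{1}{5335}\right)} - - \frac{4197}{24979} = \frac{14}{- \frac{5939}{4152} - \frac{4054}{5335}} + \frac{4197}{24979} = \frac{14}{- \frac{48516773}{22150920}} + \frac{4197}{24979} = 14 \left(- \frac{22150920}{48516773}\right) + \frac{4197}{24979} = - \frac{310112880}{48516773} + \frac{4197}{24979} = - \frac{7542684733239}{1211900472767} \approx -6.2238$)
$17602 - n = 17602 - - \frac{7542684733239}{1211900472767} = 17602 + \frac{7542684733239}{1211900472767} = \frac{21339414806377973}{1211900472767}$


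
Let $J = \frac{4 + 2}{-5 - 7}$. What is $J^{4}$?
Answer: $\frac{1}{16} \approx 0.0625$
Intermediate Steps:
$J = - \frac{1}{2}$ ($J = \frac{6}{-12} = 6 \left(- \frac{1}{12}\right) = - \frac{1}{2} \approx -0.5$)
$J^{4} = \left(- \frac{1}{2}\right)^{4} = \frac{1}{16}$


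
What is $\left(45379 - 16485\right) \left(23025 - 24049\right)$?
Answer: $-29587456$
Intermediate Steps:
$\left(45379 - 16485\right) \left(23025 - 24049\right) = 28894 \left(-1024\right) = -29587456$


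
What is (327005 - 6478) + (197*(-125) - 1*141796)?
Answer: 154106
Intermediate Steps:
(327005 - 6478) + (197*(-125) - 1*141796) = 320527 + (-24625 - 141796) = 320527 - 166421 = 154106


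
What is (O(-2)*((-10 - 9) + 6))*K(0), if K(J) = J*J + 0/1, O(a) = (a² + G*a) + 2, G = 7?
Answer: 0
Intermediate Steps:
O(a) = 2 + a² + 7*a (O(a) = (a² + 7*a) + 2 = 2 + a² + 7*a)
K(J) = J² (K(J) = J² + 0*1 = J² + 0 = J²)
(O(-2)*((-10 - 9) + 6))*K(0) = ((2 + (-2)² + 7*(-2))*((-10 - 9) + 6))*0² = ((2 + 4 - 14)*(-19 + 6))*0 = -8*(-13)*0 = 104*0 = 0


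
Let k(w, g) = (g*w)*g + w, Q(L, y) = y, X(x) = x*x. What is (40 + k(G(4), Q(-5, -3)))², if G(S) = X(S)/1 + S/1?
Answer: 57600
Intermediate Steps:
X(x) = x²
G(S) = S + S² (G(S) = S²/1 + S/1 = S²*1 + S*1 = S² + S = S + S²)
k(w, g) = w + w*g² (k(w, g) = w*g² + w = w + w*g²)
(40 + k(G(4), Q(-5, -3)))² = (40 + (4*(1 + 4))*(1 + (-3)²))² = (40 + (4*5)*(1 + 9))² = (40 + 20*10)² = (40 + 200)² = 240² = 57600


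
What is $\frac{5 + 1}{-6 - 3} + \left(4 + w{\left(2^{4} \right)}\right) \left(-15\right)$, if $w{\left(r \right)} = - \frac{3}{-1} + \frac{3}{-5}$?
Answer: $- \frac{290}{3} \approx -96.667$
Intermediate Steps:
$w{\left(r \right)} = \frac{12}{5}$ ($w{\left(r \right)} = \left(-3\right) \left(-1\right) + 3 \left(- \frac{1}{5}\right) = 3 - \frac{3}{5} = \frac{12}{5}$)
$\frac{5 + 1}{-6 - 3} + \left(4 + w{\left(2^{4} \right)}\right) \left(-15\right) = \frac{5 + 1}{-6 - 3} + \left(4 + \frac{12}{5}\right) \left(-15\right) = \frac{6}{-9} + \frac{32}{5} \left(-15\right) = 6 \left(- \frac{1}{9}\right) - 96 = - \frac{2}{3} - 96 = - \frac{290}{3}$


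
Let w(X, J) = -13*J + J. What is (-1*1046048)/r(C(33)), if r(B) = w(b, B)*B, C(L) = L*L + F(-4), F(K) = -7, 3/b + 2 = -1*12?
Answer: 65378/878043 ≈ 0.074459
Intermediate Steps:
b = -3/14 (b = 3/(-2 - 1*12) = 3/(-2 - 12) = 3/(-14) = 3*(-1/14) = -3/14 ≈ -0.21429)
w(X, J) = -12*J
C(L) = -7 + L² (C(L) = L*L - 7 = L² - 7 = -7 + L²)
r(B) = -12*B² (r(B) = (-12*B)*B = -12*B²)
(-1*1046048)/r(C(33)) = (-1*1046048)/((-12*(-7 + 33²)²)) = -1046048*(-1/(12*(-7 + 1089)²)) = -1046048/((-12*1082²)) = -1046048/((-12*1170724)) = -1046048/(-14048688) = -1046048*(-1/14048688) = 65378/878043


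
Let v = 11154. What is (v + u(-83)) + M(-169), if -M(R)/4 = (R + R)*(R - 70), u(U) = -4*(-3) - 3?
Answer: -311965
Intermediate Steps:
u(U) = 9 (u(U) = 12 - 3 = 9)
M(R) = -8*R*(-70 + R) (M(R) = -4*(R + R)*(R - 70) = -4*2*R*(-70 + R) = -8*R*(-70 + R))
(v + u(-83)) + M(-169) = (11154 + 9) + 8*(-169)*(70 - 1*(-169)) = 11163 + 8*(-169)*(70 + 169) = 11163 + 8*(-169)*239 = 11163 - 323128 = -311965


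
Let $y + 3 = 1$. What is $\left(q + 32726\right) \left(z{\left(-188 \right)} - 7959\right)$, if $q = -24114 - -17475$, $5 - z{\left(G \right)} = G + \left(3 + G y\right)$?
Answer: $-212478615$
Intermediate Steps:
$y = -2$ ($y = -3 + 1 = -2$)
$z{\left(G \right)} = 2 + G$ ($z{\left(G \right)} = 5 - \left(G + \left(3 + G \left(-2\right)\right)\right) = 5 - \left(G - \left(-3 + 2 G\right)\right) = 5 - \left(3 - G\right) = 5 + \left(-3 + G\right) = 2 + G$)
$q = -6639$ ($q = -24114 + 17475 = -6639$)
$\left(q + 32726\right) \left(z{\left(-188 \right)} - 7959\right) = \left(-6639 + 32726\right) \left(\left(2 - 188\right) - 7959\right) = 26087 \left(-186 - 7959\right) = 26087 \left(-8145\right) = -212478615$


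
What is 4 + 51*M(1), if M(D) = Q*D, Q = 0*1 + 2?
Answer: 106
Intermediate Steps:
Q = 2 (Q = 0 + 2 = 2)
M(D) = 2*D
4 + 51*M(1) = 4 + 51*(2*1) = 4 + 51*2 = 4 + 102 = 106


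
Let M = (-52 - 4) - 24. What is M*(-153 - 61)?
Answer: 17120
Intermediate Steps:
M = -80 (M = -56 - 24 = -80)
M*(-153 - 61) = -80*(-153 - 61) = -80*(-214) = 17120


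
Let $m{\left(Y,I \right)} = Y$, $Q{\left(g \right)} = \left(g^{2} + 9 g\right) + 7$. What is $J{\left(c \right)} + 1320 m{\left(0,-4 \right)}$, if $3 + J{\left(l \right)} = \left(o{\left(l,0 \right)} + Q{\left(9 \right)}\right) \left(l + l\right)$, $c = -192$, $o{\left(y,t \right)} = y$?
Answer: $8829$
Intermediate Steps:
$Q{\left(g \right)} = 7 + g^{2} + 9 g$
$J{\left(l \right)} = -3 + 2 l \left(169 + l\right)$ ($J{\left(l \right)} = -3 + \left(l + \left(7 + 9^{2} + 9 \cdot 9\right)\right) \left(l + l\right) = -3 + \left(l + \left(7 + 81 + 81\right)\right) 2 l = -3 + \left(l + 169\right) 2 l = -3 + \left(169 + l\right) 2 l = -3 + 2 l \left(169 + l\right)$)
$J{\left(c \right)} + 1320 m{\left(0,-4 \right)} = \left(-3 + 2 \left(-192\right)^{2} + 338 \left(-192\right)\right) + 1320 \cdot 0 = \left(-3 + 2 \cdot 36864 - 64896\right) + 0 = \left(-3 + 73728 - 64896\right) + 0 = 8829 + 0 = 8829$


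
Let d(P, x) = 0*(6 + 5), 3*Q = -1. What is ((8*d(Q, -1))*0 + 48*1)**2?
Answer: 2304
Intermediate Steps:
Q = -1/3 (Q = (1/3)*(-1) = -1/3 ≈ -0.33333)
d(P, x) = 0 (d(P, x) = 0*11 = 0)
((8*d(Q, -1))*0 + 48*1)**2 = ((8*0)*0 + 48*1)**2 = (0*0 + 48)**2 = (0 + 48)**2 = 48**2 = 2304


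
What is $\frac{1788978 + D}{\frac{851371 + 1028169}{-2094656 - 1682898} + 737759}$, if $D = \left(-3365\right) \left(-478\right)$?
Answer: $\frac{6417021641096}{1393461290973} \approx 4.6051$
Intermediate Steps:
$D = 1608470$
$\frac{1788978 + D}{\frac{851371 + 1028169}{-2094656 - 1682898} + 737759} = \frac{1788978 + 1608470}{\frac{851371 + 1028169}{-2094656 - 1682898} + 737759} = \frac{3397448}{\frac{1879540}{-3777554} + 737759} = \frac{3397448}{1879540 \left(- \frac{1}{3777554}\right) + 737759} = \frac{3397448}{- \frac{939770}{1888777} + 737759} = \frac{3397448}{\frac{1393461290973}{1888777}} = 3397448 \cdot \frac{1888777}{1393461290973} = \frac{6417021641096}{1393461290973}$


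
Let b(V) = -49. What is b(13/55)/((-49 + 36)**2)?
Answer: -49/169 ≈ -0.28994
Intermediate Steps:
b(13/55)/((-49 + 36)**2) = -49/(-49 + 36)**2 = -49/((-13)**2) = -49/169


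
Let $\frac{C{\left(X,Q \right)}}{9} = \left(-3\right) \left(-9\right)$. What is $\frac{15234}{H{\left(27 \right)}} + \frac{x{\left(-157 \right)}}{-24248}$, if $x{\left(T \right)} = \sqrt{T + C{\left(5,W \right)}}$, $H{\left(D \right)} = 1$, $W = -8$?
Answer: $15234 - \frac{\sqrt{86}}{24248} \approx 15234.0$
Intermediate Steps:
$C{\left(X,Q \right)} = 243$ ($C{\left(X,Q \right)} = 9 \left(\left(-3\right) \left(-9\right)\right) = 9 \cdot 27 = 243$)
$x{\left(T \right)} = \sqrt{243 + T}$ ($x{\left(T \right)} = \sqrt{T + 243} = \sqrt{243 + T}$)
$\frac{15234}{H{\left(27 \right)}} + \frac{x{\left(-157 \right)}}{-24248} = \frac{15234}{1} + \frac{\sqrt{243 - 157}}{-24248} = 15234 \cdot 1 + \sqrt{86} \left(- \frac{1}{24248}\right) = 15234 - \frac{\sqrt{86}}{24248}$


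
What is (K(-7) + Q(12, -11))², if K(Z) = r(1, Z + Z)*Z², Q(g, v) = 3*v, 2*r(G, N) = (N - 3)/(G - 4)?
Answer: 403225/36 ≈ 11201.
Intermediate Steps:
r(G, N) = (-3 + N)/(2*(-4 + G)) (r(G, N) = ((N - 3)/(G - 4))/2 = ((-3 + N)/(-4 + G))/2 = (-3 + N)/(2*(-4 + G)))
K(Z) = Z²*(½ - Z/3) (K(Z) = ((-3 + (Z + Z))/(2*(-4 + 1)))*Z² = ((½)*(-3 + 2*Z)/(-3))*Z² = ((½)*(-⅓)*(-3 + 2*Z))*Z² = (½ - Z/3)*Z² = Z²*(½ - Z/3))
(K(-7) + Q(12, -11))² = ((⅙)*(-7)²*(3 - 2*(-7)) + 3*(-11))² = ((⅙)*49*(3 + 14) - 33)² = ((⅙)*49*17 - 33)² = (833/6 - 33)² = (635/6)² = 403225/36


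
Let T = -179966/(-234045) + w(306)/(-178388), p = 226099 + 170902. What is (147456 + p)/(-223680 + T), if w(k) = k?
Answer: -1623680422195230/667056518903983 ≈ -2.4341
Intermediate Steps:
p = 397001
T = 2288011217/2982201390 (T = -179966/(-234045) + 306/(-178388) = -179966*(-1/234045) + 306*(-1/178388) = 179966/234045 - 153/89194 = 2288011217/2982201390 ≈ 0.76722)
(147456 + p)/(-223680 + T) = (147456 + 397001)/(-223680 + 2288011217/2982201390) = 544457/(-667056518903983/2982201390) = 544457*(-2982201390/667056518903983) = -1623680422195230/667056518903983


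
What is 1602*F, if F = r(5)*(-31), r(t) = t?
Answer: -248310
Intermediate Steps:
F = -155 (F = 5*(-31) = -155)
1602*F = 1602*(-155) = -248310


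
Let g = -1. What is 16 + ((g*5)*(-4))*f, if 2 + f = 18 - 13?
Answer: 76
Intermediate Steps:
f = 3 (f = -2 + (18 - 13) = -2 + 5 = 3)
16 + ((g*5)*(-4))*f = 16 + (-1*5*(-4))*3 = 16 - 5*(-4)*3 = 16 + 20*3 = 16 + 60 = 76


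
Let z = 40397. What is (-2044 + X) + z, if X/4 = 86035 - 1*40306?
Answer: 221269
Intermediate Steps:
X = 182916 (X = 4*(86035 - 1*40306) = 4*(86035 - 40306) = 4*45729 = 182916)
(-2044 + X) + z = (-2044 + 182916) + 40397 = 180872 + 40397 = 221269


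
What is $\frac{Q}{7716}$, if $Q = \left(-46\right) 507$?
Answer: $- \frac{3887}{1286} \approx -3.0225$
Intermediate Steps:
$Q = -23322$
$\frac{Q}{7716} = - \frac{23322}{7716} = \left(-23322\right) \frac{1}{7716} = - \frac{3887}{1286}$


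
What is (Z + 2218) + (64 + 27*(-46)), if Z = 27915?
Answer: 28955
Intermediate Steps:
(Z + 2218) + (64 + 27*(-46)) = (27915 + 2218) + (64 + 27*(-46)) = 30133 + (64 - 1242) = 30133 - 1178 = 28955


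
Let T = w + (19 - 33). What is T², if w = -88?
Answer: 10404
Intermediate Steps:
T = -102 (T = -88 + (19 - 33) = -88 - 14 = -102)
T² = (-102)² = 10404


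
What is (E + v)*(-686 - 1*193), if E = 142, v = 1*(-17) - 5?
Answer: -105480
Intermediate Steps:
v = -22 (v = -17 - 5 = -22)
(E + v)*(-686 - 1*193) = (142 - 22)*(-686 - 1*193) = 120*(-686 - 193) = 120*(-879) = -105480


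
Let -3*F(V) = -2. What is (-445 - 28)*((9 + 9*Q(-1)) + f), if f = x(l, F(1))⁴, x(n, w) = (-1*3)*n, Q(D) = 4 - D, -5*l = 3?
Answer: -19067103/625 ≈ -30507.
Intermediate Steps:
l = -⅗ (l = -⅕*3 = -⅗ ≈ -0.60000)
F(V) = ⅔ (F(V) = -⅓*(-2) = ⅔)
x(n, w) = -3*n
f = 6561/625 (f = (-3*(-⅗))⁴ = (9/5)⁴ = 6561/625 ≈ 10.498)
(-445 - 28)*((9 + 9*Q(-1)) + f) = (-445 - 28)*((9 + 9*(4 - 1*(-1))) + 6561/625) = -473*((9 + 9*(4 + 1)) + 6561/625) = -473*((9 + 9*5) + 6561/625) = -473*((9 + 45) + 6561/625) = -473*(54 + 6561/625) = -473*40311/625 = -19067103/625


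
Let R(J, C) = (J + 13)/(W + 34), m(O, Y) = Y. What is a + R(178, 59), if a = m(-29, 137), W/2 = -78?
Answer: 16523/122 ≈ 135.43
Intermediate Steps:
W = -156 (W = 2*(-78) = -156)
R(J, C) = -13/122 - J/122 (R(J, C) = (J + 13)/(-156 + 34) = (13 + J)/(-122) = (13 + J)*(-1/122) = -13/122 - J/122)
a = 137
a + R(178, 59) = 137 + (-13/122 - 1/122*178) = 137 + (-13/122 - 89/61) = 137 - 191/122 = 16523/122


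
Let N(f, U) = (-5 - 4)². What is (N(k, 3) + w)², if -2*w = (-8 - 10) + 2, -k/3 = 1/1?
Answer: 7921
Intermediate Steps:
k = -3 (k = -3/1 = -3*1 = -3)
N(f, U) = 81 (N(f, U) = (-9)² = 81)
w = 8 (w = -((-8 - 10) + 2)/2 = -(-18 + 2)/2 = -½*(-16) = 8)
(N(k, 3) + w)² = (81 + 8)² = 89² = 7921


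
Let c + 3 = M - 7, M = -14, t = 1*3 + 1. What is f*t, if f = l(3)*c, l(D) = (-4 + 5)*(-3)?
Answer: 288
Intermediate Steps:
t = 4 (t = 3 + 1 = 4)
l(D) = -3 (l(D) = 1*(-3) = -3)
c = -24 (c = -3 + (-14 - 7) = -3 - 21 = -24)
f = 72 (f = -3*(-24) = 72)
f*t = 72*4 = 288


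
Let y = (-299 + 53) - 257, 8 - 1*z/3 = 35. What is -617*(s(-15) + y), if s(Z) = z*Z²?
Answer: 11555176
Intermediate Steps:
z = -81 (z = 24 - 3*35 = 24 - 105 = -81)
y = -503 (y = -246 - 257 = -503)
s(Z) = -81*Z²
-617*(s(-15) + y) = -617*(-81*(-15)² - 503) = -617*(-81*225 - 503) = -617*(-18225 - 503) = -617*(-18728) = 11555176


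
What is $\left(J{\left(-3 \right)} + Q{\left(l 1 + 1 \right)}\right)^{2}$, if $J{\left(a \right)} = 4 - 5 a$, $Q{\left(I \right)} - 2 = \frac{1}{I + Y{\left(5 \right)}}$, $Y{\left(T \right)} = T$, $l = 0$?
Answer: $\frac{16129}{36} \approx 448.03$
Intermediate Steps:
$Q{\left(I \right)} = 2 + \frac{1}{5 + I}$ ($Q{\left(I \right)} = 2 + \frac{1}{I + 5} = 2 + \frac{1}{5 + I}$)
$\left(J{\left(-3 \right)} + Q{\left(l 1 + 1 \right)}\right)^{2} = \left(\left(4 - -15\right) + \frac{11 + 2 \left(0 \cdot 1 + 1\right)}{5 + \left(0 \cdot 1 + 1\right)}\right)^{2} = \left(\left(4 + 15\right) + \frac{11 + 2 \left(0 + 1\right)}{5 + \left(0 + 1\right)}\right)^{2} = \left(19 + \frac{11 + 2 \cdot 1}{5 + 1}\right)^{2} = \left(19 + \frac{11 + 2}{6}\right)^{2} = \left(19 + \frac{1}{6} \cdot 13\right)^{2} = \left(19 + \frac{13}{6}\right)^{2} = \left(\frac{127}{6}\right)^{2} = \frac{16129}{36}$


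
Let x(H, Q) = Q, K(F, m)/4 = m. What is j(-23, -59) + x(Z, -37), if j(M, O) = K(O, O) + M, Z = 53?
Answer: -296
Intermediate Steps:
K(F, m) = 4*m
j(M, O) = M + 4*O (j(M, O) = 4*O + M = M + 4*O)
j(-23, -59) + x(Z, -37) = (-23 + 4*(-59)) - 37 = (-23 - 236) - 37 = -259 - 37 = -296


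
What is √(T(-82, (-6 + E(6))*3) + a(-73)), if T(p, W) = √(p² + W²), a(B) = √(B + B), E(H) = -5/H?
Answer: √(82*√17 + 4*I*√146)/2 ≈ 9.217 + 0.65548*I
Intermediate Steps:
a(B) = √2*√B (a(B) = √(2*B) = √2*√B)
T(p, W) = √(W² + p²)
√(T(-82, (-6 + E(6))*3) + a(-73)) = √(√(((-6 - 5/6)*3)² + (-82)²) + √2*√(-73)) = √(√(((-6 - 5*⅙)*3)² + 6724) + √2*(I*√73)) = √(√(((-6 - ⅚)*3)² + 6724) + I*√146) = √(√((-41/6*3)² + 6724) + I*√146) = √(√((-41/2)² + 6724) + I*√146) = √(√(1681/4 + 6724) + I*√146) = √(√(28577/4) + I*√146) = √(41*√17/2 + I*√146)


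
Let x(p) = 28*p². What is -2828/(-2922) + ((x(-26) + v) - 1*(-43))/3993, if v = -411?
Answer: 10920754/1944591 ≈ 5.6160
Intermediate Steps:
-2828/(-2922) + ((x(-26) + v) - 1*(-43))/3993 = -2828/(-2922) + ((28*(-26)² - 411) - 1*(-43))/3993 = -2828*(-1/2922) + ((28*676 - 411) + 43)*(1/3993) = 1414/1461 + ((18928 - 411) + 43)*(1/3993) = 1414/1461 + (18517 + 43)*(1/3993) = 1414/1461 + 18560*(1/3993) = 1414/1461 + 18560/3993 = 10920754/1944591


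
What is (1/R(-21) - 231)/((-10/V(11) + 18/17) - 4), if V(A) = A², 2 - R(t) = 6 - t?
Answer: 2970308/38875 ≈ 76.407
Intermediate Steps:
R(t) = -4 + t (R(t) = 2 - (6 - t) = 2 + (-6 + t) = -4 + t)
(1/R(-21) - 231)/((-10/V(11) + 18/17) - 4) = (1/(-4 - 21) - 231)/((-10/(11²) + 18/17) - 4) = (1/(-25) - 231)/((-10/121 + 18*(1/17)) - 4) = (-1/25 - 231)/((-10*1/121 + 18/17) - 4) = -5776/(25*((-10/121 + 18/17) - 4)) = -5776/(25*(2008/2057 - 4)) = -5776/(25*(-6220/2057)) = -5776/25*(-2057/6220) = 2970308/38875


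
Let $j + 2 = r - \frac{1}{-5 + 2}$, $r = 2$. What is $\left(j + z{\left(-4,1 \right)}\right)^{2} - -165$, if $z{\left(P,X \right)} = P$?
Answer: $\frac{1606}{9} \approx 178.44$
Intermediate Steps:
$j = \frac{1}{3}$ ($j = -2 + \left(2 - \frac{1}{-5 + 2}\right) = -2 + \left(2 - \frac{1}{-3}\right) = -2 + \left(2 - - \frac{1}{3}\right) = -2 + \left(2 + \frac{1}{3}\right) = -2 + \frac{7}{3} = \frac{1}{3} \approx 0.33333$)
$\left(j + z{\left(-4,1 \right)}\right)^{2} - -165 = \left(\frac{1}{3} - 4\right)^{2} - -165 = \left(- \frac{11}{3}\right)^{2} + 165 = \frac{121}{9} + 165 = \frac{1606}{9}$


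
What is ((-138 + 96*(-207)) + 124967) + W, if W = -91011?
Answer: 13946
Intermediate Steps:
((-138 + 96*(-207)) + 124967) + W = ((-138 + 96*(-207)) + 124967) - 91011 = ((-138 - 19872) + 124967) - 91011 = (-20010 + 124967) - 91011 = 104957 - 91011 = 13946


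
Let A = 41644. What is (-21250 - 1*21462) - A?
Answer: -84356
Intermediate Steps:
(-21250 - 1*21462) - A = (-21250 - 1*21462) - 1*41644 = (-21250 - 21462) - 41644 = -42712 - 41644 = -84356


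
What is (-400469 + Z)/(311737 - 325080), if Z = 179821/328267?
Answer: 11950961582/398187871 ≈ 30.013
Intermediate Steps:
Z = 179821/328267 (Z = 179821*(1/328267) = 179821/328267 ≈ 0.54779)
(-400469 + Z)/(311737 - 325080) = (-400469 + 179821/328267)/(311737 - 325080) = -131460577402/328267/(-13343) = -131460577402/328267*(-1/13343) = 11950961582/398187871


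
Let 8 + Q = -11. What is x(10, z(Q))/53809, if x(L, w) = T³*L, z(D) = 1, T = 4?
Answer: 640/53809 ≈ 0.011894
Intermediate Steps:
Q = -19 (Q = -8 - 11 = -19)
x(L, w) = 64*L (x(L, w) = 4³*L = 64*L)
x(10, z(Q))/53809 = (64*10)/53809 = 640*(1/53809) = 640/53809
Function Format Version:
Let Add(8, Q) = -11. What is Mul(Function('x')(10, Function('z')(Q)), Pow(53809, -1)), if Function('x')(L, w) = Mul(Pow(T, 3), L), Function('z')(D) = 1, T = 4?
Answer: Rational(640, 53809) ≈ 0.011894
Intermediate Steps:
Q = -19 (Q = Add(-8, -11) = -19)
Function('x')(L, w) = Mul(64, L) (Function('x')(L, w) = Mul(Pow(4, 3), L) = Mul(64, L))
Mul(Function('x')(10, Function('z')(Q)), Pow(53809, -1)) = Mul(Mul(64, 10), Pow(53809, -1)) = Mul(640, Rational(1, 53809)) = Rational(640, 53809)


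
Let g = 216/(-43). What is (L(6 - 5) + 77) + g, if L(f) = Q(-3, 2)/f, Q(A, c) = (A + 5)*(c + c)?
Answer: 3439/43 ≈ 79.977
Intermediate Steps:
g = -216/43 (g = 216*(-1/43) = -216/43 ≈ -5.0233)
Q(A, c) = 2*c*(5 + A) (Q(A, c) = (5 + A)*(2*c) = 2*c*(5 + A))
L(f) = 8/f (L(f) = (2*2*(5 - 3))/f = (2*2*2)/f = 8/f)
(L(6 - 5) + 77) + g = (8/(6 - 5) + 77) - 216/43 = (8/1 + 77) - 216/43 = (8*1 + 77) - 216/43 = (8 + 77) - 216/43 = 85 - 216/43 = 3439/43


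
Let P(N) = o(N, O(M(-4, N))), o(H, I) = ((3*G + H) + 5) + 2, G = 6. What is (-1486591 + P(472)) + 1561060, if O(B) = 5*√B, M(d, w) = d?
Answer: 74966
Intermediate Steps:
o(H, I) = 25 + H (o(H, I) = ((3*6 + H) + 5) + 2 = ((18 + H) + 5) + 2 = (23 + H) + 2 = 25 + H)
P(N) = 25 + N
(-1486591 + P(472)) + 1561060 = (-1486591 + (25 + 472)) + 1561060 = (-1486591 + 497) + 1561060 = -1486094 + 1561060 = 74966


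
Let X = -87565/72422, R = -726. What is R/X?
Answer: 52578372/87565 ≈ 600.45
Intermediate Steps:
X = -87565/72422 ≈ -1.2091
R/X = -726/(-87565/72422) = -726*(-72422/87565) = 52578372/87565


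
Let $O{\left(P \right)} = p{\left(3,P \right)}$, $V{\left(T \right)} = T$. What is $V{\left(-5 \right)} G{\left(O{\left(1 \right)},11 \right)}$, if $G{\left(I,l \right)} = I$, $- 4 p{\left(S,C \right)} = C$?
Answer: $\frac{5}{4} \approx 1.25$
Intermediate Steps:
$p{\left(S,C \right)} = - \frac{C}{4}$
$O{\left(P \right)} = - \frac{P}{4}$
$V{\left(-5 \right)} G{\left(O{\left(1 \right)},11 \right)} = - 5 \left(\left(- \frac{1}{4}\right) 1\right) = \left(-5\right) \left(- \frac{1}{4}\right) = \frac{5}{4}$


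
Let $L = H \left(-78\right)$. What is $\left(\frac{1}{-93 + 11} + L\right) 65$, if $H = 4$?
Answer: $- \frac{1663025}{82} \approx -20281.0$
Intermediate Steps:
$L = -312$ ($L = 4 \left(-78\right) = -312$)
$\left(\frac{1}{-93 + 11} + L\right) 65 = \left(\frac{1}{-93 + 11} - 312\right) 65 = \left(\frac{1}{-82} - 312\right) 65 = \left(- \frac{1}{82} - 312\right) 65 = \left(- \frac{25585}{82}\right) 65 = - \frac{1663025}{82}$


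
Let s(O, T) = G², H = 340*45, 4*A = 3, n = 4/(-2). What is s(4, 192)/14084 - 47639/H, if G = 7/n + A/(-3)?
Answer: -2682930079/861940800 ≈ -3.1127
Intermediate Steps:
n = -2 (n = 4*(-½) = -2)
A = ¾ (A = (¼)*3 = ¾ ≈ 0.75000)
H = 15300
G = -15/4 (G = 7/(-2) + (¾)/(-3) = 7*(-½) + (¾)*(-⅓) = -7/2 - ¼ = -15/4 ≈ -3.7500)
s(O, T) = 225/16 (s(O, T) = (-15/4)² = 225/16)
s(4, 192)/14084 - 47639/H = (225/16)/14084 - 47639/15300 = (225/16)*(1/14084) - 47639*1/15300 = 225/225344 - 47639/15300 = -2682930079/861940800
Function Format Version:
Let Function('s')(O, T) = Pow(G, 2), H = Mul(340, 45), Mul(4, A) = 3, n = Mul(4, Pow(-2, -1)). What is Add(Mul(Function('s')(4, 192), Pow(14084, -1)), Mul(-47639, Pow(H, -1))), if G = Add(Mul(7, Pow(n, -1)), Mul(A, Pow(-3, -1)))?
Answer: Rational(-2682930079, 861940800) ≈ -3.1127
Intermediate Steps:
n = -2 (n = Mul(4, Rational(-1, 2)) = -2)
A = Rational(3, 4) (A = Mul(Rational(1, 4), 3) = Rational(3, 4) ≈ 0.75000)
H = 15300
G = Rational(-15, 4) (G = Add(Mul(7, Pow(-2, -1)), Mul(Rational(3, 4), Pow(-3, -1))) = Add(Mul(7, Rational(-1, 2)), Mul(Rational(3, 4), Rational(-1, 3))) = Add(Rational(-7, 2), Rational(-1, 4)) = Rational(-15, 4) ≈ -3.7500)
Function('s')(O, T) = Rational(225, 16) (Function('s')(O, T) = Pow(Rational(-15, 4), 2) = Rational(225, 16))
Add(Mul(Function('s')(4, 192), Pow(14084, -1)), Mul(-47639, Pow(H, -1))) = Add(Mul(Rational(225, 16), Pow(14084, -1)), Mul(-47639, Pow(15300, -1))) = Add(Mul(Rational(225, 16), Rational(1, 14084)), Mul(-47639, Rational(1, 15300))) = Add(Rational(225, 225344), Rational(-47639, 15300)) = Rational(-2682930079, 861940800)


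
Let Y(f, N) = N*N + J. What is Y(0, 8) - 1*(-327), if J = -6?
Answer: 385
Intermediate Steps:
Y(f, N) = -6 + N² (Y(f, N) = N*N - 6 = N² - 6 = -6 + N²)
Y(0, 8) - 1*(-327) = (-6 + 8²) - 1*(-327) = (-6 + 64) + 327 = 58 + 327 = 385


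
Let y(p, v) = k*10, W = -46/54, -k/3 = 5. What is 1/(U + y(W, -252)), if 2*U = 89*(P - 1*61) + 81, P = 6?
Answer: -1/2557 ≈ -0.00039108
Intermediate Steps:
k = -15 (k = -3*5 = -15)
W = -23/27 (W = -46*1/54 = -23/27 ≈ -0.85185)
y(p, v) = -150 (y(p, v) = -15*10 = -150)
U = -2407 (U = (89*(6 - 1*61) + 81)/2 = (89*(6 - 61) + 81)/2 = (89*(-55) + 81)/2 = (-4895 + 81)/2 = (½)*(-4814) = -2407)
1/(U + y(W, -252)) = 1/(-2407 - 150) = 1/(-2557) = -1/2557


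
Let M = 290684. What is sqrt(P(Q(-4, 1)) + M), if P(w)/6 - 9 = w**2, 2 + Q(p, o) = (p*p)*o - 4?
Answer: sqrt(291338) ≈ 539.76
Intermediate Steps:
Q(p, o) = -6 + o*p**2 (Q(p, o) = -2 + ((p*p)*o - 4) = -2 + (p**2*o - 4) = -2 + (o*p**2 - 4) = -2 + (-4 + o*p**2) = -6 + o*p**2)
P(w) = 54 + 6*w**2
sqrt(P(Q(-4, 1)) + M) = sqrt((54 + 6*(-6 + 1*(-4)**2)**2) + 290684) = sqrt((54 + 6*(-6 + 1*16)**2) + 290684) = sqrt((54 + 6*(-6 + 16)**2) + 290684) = sqrt((54 + 6*10**2) + 290684) = sqrt((54 + 6*100) + 290684) = sqrt((54 + 600) + 290684) = sqrt(654 + 290684) = sqrt(291338)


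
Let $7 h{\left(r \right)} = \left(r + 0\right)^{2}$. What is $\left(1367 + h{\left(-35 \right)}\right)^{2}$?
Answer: $2377764$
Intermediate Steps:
$h{\left(r \right)} = \frac{r^{2}}{7}$ ($h{\left(r \right)} = \frac{\left(r + 0\right)^{2}}{7} = \frac{r^{2}}{7}$)
$\left(1367 + h{\left(-35 \right)}\right)^{2} = \left(1367 + \frac{\left(-35\right)^{2}}{7}\right)^{2} = \left(1367 + \frac{1}{7} \cdot 1225\right)^{2} = \left(1367 + 175\right)^{2} = 1542^{2} = 2377764$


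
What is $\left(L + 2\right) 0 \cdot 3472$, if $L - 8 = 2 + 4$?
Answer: $0$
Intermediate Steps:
$L = 14$ ($L = 8 + \left(2 + 4\right) = 8 + 6 = 14$)
$\left(L + 2\right) 0 \cdot 3472 = \left(14 + 2\right) 0 \cdot 3472 = 16 \cdot 0 \cdot 3472 = 0 \cdot 3472 = 0$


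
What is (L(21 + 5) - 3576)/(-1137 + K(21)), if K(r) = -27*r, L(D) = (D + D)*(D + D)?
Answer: 109/213 ≈ 0.51174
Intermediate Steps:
L(D) = 4*D² (L(D) = (2*D)*(2*D) = 4*D²)
(L(21 + 5) - 3576)/(-1137 + K(21)) = (4*(21 + 5)² - 3576)/(-1137 - 27*21) = (4*26² - 3576)/(-1137 - 567) = (4*676 - 3576)/(-1704) = (2704 - 3576)*(-1/1704) = -872*(-1/1704) = 109/213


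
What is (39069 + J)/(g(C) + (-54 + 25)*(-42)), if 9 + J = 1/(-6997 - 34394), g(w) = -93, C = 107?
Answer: 1616732459/46564875 ≈ 34.720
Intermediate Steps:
J = -372520/41391 (J = -9 + 1/(-6997 - 34394) = -9 + 1/(-41391) = -9 - 1/41391 = -372520/41391 ≈ -9.0000)
(39069 + J)/(g(C) + (-54 + 25)*(-42)) = (39069 - 372520/41391)/(-93 + (-54 + 25)*(-42)) = 1616732459/(41391*(-93 - 29*(-42))) = 1616732459/(41391*(-93 + 1218)) = (1616732459/41391)/1125 = (1616732459/41391)*(1/1125) = 1616732459/46564875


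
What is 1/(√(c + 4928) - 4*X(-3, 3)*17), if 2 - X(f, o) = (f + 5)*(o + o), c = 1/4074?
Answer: 2770320/1863740927 - √81792365802/1863740927 ≈ 0.0013330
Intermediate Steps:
c = 1/4074 ≈ 0.00024546
X(f, o) = 2 - 2*o*(5 + f) (X(f, o) = 2 - (f + 5)*(o + o) = 2 - (5 + f)*2*o = 2 - 2*o*(5 + f))
1/(√(c + 4928) - 4*X(-3, 3)*17) = 1/(√(1/4074 + 4928) - 4*(2 - 10*3 - 2*(-3)*3)*17) = 1/(√(20076673/4074) - 4*(2 - 30 + 18)*17) = 1/(√81792365802/4074 - 4*(-10)*17) = 1/(√81792365802/4074 + 40*17) = 1/(√81792365802/4074 + 680) = 1/(680 + √81792365802/4074)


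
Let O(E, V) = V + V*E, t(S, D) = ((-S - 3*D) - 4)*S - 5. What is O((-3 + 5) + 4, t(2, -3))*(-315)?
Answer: -2205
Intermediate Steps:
t(S, D) = -5 + S*(-4 - S - 3*D) (t(S, D) = (-4 - S - 3*D)*S - 5 = S*(-4 - S - 3*D) - 5 = -5 + S*(-4 - S - 3*D))
O(E, V) = V + E*V
O((-3 + 5) + 4, t(2, -3))*(-315) = ((-5 - 1*2**2 - 4*2 - 3*(-3)*2)*(1 + ((-3 + 5) + 4)))*(-315) = ((-5 - 1*4 - 8 + 18)*(1 + (2 + 4)))*(-315) = ((-5 - 4 - 8 + 18)*(1 + 6))*(-315) = (1*7)*(-315) = 7*(-315) = -2205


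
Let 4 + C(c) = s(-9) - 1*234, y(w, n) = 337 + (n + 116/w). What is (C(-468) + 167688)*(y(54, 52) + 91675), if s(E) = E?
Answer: 416222493626/27 ≈ 1.5416e+10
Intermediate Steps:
y(w, n) = 337 + n + 116/w
C(c) = -247 (C(c) = -4 + (-9 - 1*234) = -4 + (-9 - 234) = -4 - 243 = -247)
(C(-468) + 167688)*(y(54, 52) + 91675) = (-247 + 167688)*((337 + 52 + 116/54) + 91675) = 167441*((337 + 52 + 116*(1/54)) + 91675) = 167441*((337 + 52 + 58/27) + 91675) = 167441*(10561/27 + 91675) = 167441*(2485786/27) = 416222493626/27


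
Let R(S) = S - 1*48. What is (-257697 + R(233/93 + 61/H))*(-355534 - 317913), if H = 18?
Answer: 96854084167187/558 ≈ 1.7357e+11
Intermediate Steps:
R(S) = -48 + S (R(S) = S - 48 = -48 + S)
(-257697 + R(233/93 + 61/H))*(-355534 - 317913) = (-257697 + (-48 + (233/93 + 61/18)))*(-355534 - 317913) = (-257697 + (-48 + (233*(1/93) + 61*(1/18))))*(-673447) = (-257697 + (-48 + (233/93 + 61/18)))*(-673447) = (-257697 + (-48 + 3289/558))*(-673447) = (-257697 - 23495/558)*(-673447) = -143818421/558*(-673447) = 96854084167187/558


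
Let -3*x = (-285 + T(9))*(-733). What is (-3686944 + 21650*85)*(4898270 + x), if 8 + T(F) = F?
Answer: -26752387474772/3 ≈ -8.9175e+12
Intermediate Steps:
T(F) = -8 + F
x = -208172/3 (x = -(-285 + (-8 + 9))*(-733)/3 = -(-285 + 1)*(-733)/3 = -(-284)*(-733)/3 = -1/3*208172 = -208172/3 ≈ -69391.)
(-3686944 + 21650*85)*(4898270 + x) = (-3686944 + 21650*85)*(4898270 - 208172/3) = (-3686944 + 1840250)*(14486638/3) = -1846694*14486638/3 = -26752387474772/3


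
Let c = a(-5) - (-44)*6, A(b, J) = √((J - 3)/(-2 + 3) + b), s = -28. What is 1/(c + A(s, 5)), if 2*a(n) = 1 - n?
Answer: 267/71315 - I*√26/71315 ≈ 0.003744 - 7.15e-5*I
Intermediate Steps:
A(b, J) = √(-3 + J + b) (A(b, J) = √((-3 + J)/1 + b) = √((-3 + J)*1 + b) = √((-3 + J) + b) = √(-3 + J + b))
a(n) = ½ - n/2 (a(n) = (1 - n)/2 = ½ - n/2)
c = 267 (c = (½ - ½*(-5)) - (-44)*6 = (½ + 5/2) - 1*(-264) = 3 + 264 = 267)
1/(c + A(s, 5)) = 1/(267 + √(-3 + 5 - 28)) = 1/(267 + √(-26)) = 1/(267 + I*√26)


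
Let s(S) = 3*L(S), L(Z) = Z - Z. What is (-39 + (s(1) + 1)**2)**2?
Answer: 1444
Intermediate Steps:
L(Z) = 0
s(S) = 0 (s(S) = 3*0 = 0)
(-39 + (s(1) + 1)**2)**2 = (-39 + (0 + 1)**2)**2 = (-39 + 1**2)**2 = (-39 + 1)**2 = (-38)**2 = 1444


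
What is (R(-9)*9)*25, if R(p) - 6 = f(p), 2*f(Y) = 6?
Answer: 2025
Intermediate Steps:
f(Y) = 3 (f(Y) = (½)*6 = 3)
R(p) = 9 (R(p) = 6 + 3 = 9)
(R(-9)*9)*25 = (9*9)*25 = 81*25 = 2025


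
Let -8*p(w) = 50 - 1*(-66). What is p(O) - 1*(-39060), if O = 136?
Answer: 78091/2 ≈ 39046.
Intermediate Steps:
p(w) = -29/2 (p(w) = -(50 - 1*(-66))/8 = -(50 + 66)/8 = -1/8*116 = -29/2)
p(O) - 1*(-39060) = -29/2 - 1*(-39060) = -29/2 + 39060 = 78091/2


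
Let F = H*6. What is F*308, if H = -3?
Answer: -5544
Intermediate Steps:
F = -18 (F = -3*6 = -18)
F*308 = -18*308 = -5544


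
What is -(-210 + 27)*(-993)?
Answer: -181719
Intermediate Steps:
-(-210 + 27)*(-993) = -(-183)*(-993) = -1*181719 = -181719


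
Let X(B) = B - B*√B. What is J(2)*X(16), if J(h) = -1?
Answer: 48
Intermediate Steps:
X(B) = B - B^(3/2)
J(2)*X(16) = -(16 - 16^(3/2)) = -(16 - 1*64) = -(16 - 64) = -1*(-48) = 48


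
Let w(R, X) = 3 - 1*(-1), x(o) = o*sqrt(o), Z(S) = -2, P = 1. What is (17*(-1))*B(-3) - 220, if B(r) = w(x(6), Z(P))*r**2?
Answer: -832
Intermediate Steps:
x(o) = o**(3/2)
w(R, X) = 4 (w(R, X) = 3 + 1 = 4)
B(r) = 4*r**2
(17*(-1))*B(-3) - 220 = (17*(-1))*(4*(-3)**2) - 220 = -68*9 - 220 = -17*36 - 220 = -612 - 220 = -832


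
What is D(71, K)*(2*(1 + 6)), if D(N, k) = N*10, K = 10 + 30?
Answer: 9940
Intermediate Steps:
K = 40
D(N, k) = 10*N
D(71, K)*(2*(1 + 6)) = (10*71)*(2*(1 + 6)) = 710*(2*7) = 710*14 = 9940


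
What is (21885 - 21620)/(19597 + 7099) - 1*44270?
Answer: -1181831655/26696 ≈ -44270.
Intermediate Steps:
(21885 - 21620)/(19597 + 7099) - 1*44270 = 265/26696 - 44270 = -1181831655/26696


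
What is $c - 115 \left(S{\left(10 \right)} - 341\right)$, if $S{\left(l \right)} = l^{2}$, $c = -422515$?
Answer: $-394800$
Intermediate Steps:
$c - 115 \left(S{\left(10 \right)} - 341\right) = -422515 - 115 \left(10^{2} - 341\right) = -422515 - 115 \left(100 - 341\right) = -422515 - -27715 = -422515 + 27715 = -394800$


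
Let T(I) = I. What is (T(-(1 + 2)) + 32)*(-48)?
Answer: -1392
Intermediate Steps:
(T(-(1 + 2)) + 32)*(-48) = (-(1 + 2) + 32)*(-48) = (-1*3 + 32)*(-48) = (-3 + 32)*(-48) = 29*(-48) = -1392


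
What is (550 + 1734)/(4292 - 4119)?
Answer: 2284/173 ≈ 13.202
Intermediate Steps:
(550 + 1734)/(4292 - 4119) = 2284/173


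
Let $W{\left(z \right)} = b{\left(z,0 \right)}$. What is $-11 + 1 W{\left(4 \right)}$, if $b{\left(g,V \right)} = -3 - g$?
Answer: $-18$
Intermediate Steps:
$W{\left(z \right)} = -3 - z$
$-11 + 1 W{\left(4 \right)} = -11 + 1 \left(-3 - 4\right) = -11 + 1 \left(-7\right) = -11 - 7 = -18$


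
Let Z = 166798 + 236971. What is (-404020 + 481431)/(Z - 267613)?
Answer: 77411/136156 ≈ 0.56855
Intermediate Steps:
Z = 403769
(-404020 + 481431)/(Z - 267613) = (-404020 + 481431)/(403769 - 267613) = 77411/136156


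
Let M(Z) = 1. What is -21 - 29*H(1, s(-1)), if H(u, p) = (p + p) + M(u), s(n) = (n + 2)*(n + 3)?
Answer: -166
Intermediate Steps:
s(n) = (2 + n)*(3 + n)
H(u, p) = 1 + 2*p (H(u, p) = (p + p) + 1 = 2*p + 1 = 1 + 2*p)
-21 - 29*H(1, s(-1)) = -21 - 29*(1 + 2*(6 + (-1)**2 + 5*(-1))) = -21 - 29*(1 + 2*(6 + 1 - 5)) = -21 - 29*(1 + 2*2) = -21 - 29*(1 + 4) = -21 - 29*5 = -21 - 145 = -166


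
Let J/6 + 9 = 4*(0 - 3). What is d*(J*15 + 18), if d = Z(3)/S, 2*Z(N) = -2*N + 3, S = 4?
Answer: 702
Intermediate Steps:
Z(N) = 3/2 - N (Z(N) = (-2*N + 3)/2 = (3 - 2*N)/2 = 3/2 - N)
J = -126 (J = -54 + 6*(4*(0 - 3)) = -54 + 6*(4*(-3)) = -54 + 6*(-12) = -54 - 72 = -126)
d = -3/8 (d = (3/2 - 1*3)/4 = (3/2 - 3)*(¼) = -3/2*¼ = -3/8 ≈ -0.37500)
d*(J*15 + 18) = -3*(-126*15 + 18)/8 = -3*(-1890 + 18)/8 = -3/8*(-1872) = 702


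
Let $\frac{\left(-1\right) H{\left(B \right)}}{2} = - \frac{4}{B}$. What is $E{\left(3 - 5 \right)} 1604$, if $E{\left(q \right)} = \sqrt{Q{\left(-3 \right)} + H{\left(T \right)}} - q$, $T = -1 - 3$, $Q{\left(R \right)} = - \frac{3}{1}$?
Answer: $3208 + 1604 i \sqrt{5} \approx 3208.0 + 3586.7 i$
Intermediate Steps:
$Q{\left(R \right)} = -3$ ($Q{\left(R \right)} = \left(-3\right) 1 = -3$)
$T = -4$ ($T = -1 - 3 = -4$)
$H{\left(B \right)} = \frac{8}{B}$ ($H{\left(B \right)} = - 2 \left(- \frac{4}{B}\right) = \frac{8}{B}$)
$E{\left(q \right)} = - q + i \sqrt{5}$ ($E{\left(q \right)} = \sqrt{-3 + \frac{8}{-4}} - q = \sqrt{-3 + 8 \left(- \frac{1}{4}\right)} - q = \sqrt{-3 - 2} - q = \sqrt{-5} - q = i \sqrt{5} - q = - q + i \sqrt{5}$)
$E{\left(3 - 5 \right)} 1604 = \left(- (3 - 5) + i \sqrt{5}\right) 1604 = \left(\left(-1\right) \left(-2\right) + i \sqrt{5}\right) 1604 = \left(2 + i \sqrt{5}\right) 1604 = 3208 + 1604 i \sqrt{5}$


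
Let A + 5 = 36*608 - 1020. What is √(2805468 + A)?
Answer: √2826331 ≈ 1681.2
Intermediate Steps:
A = 20863 (A = -5 + (36*608 - 1020) = -5 + (21888 - 1020) = -5 + 20868 = 20863)
√(2805468 + A) = √(2805468 + 20863) = √2826331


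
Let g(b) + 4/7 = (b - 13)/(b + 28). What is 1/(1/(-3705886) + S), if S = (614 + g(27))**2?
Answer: 549304952350/206872072582863839 ≈ 2.6553e-6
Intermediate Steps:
g(b) = -4/7 + (-13 + b)/(28 + b) (g(b) = -4/7 + (b - 13)/(b + 28) = -4/7 + (-13 + b)/(28 + b))
S = 55822567824/148225 (S = (614 + (-203 + 3*27)/(7*(28 + 27)))**2 = (614 + (1/7)*(-203 + 81)/55)**2 = (614 + (1/7)*(1/55)*(-122))**2 = (614 - 122/385)**2 = (236268/385)**2 = 55822567824/148225 ≈ 3.7661e+5)
1/(1/(-3705886) + S) = 1/(1/(-3705886) + 55822567824/148225) = 1/(-1/3705886 + 55822567824/148225) = 1/(206872072582863839/549304952350) = 549304952350/206872072582863839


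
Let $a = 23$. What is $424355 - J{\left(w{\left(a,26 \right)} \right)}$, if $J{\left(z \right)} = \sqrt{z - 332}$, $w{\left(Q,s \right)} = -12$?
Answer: $424355 - 2 i \sqrt{86} \approx 4.2436 \cdot 10^{5} - 18.547 i$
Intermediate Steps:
$J{\left(z \right)} = \sqrt{-332 + z}$
$424355 - J{\left(w{\left(a,26 \right)} \right)} = 424355 - \sqrt{-332 - 12} = 424355 - \sqrt{-344} = 424355 - 2 i \sqrt{86}$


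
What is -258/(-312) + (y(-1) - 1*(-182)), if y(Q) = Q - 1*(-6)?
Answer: 9767/52 ≈ 187.83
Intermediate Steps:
y(Q) = 6 + Q (y(Q) = Q + 6 = 6 + Q)
-258/(-312) + (y(-1) - 1*(-182)) = -258/(-312) + ((6 - 1) - 1*(-182)) = -258*(-1/312) + (5 + 182) = 43/52 + 187 = 9767/52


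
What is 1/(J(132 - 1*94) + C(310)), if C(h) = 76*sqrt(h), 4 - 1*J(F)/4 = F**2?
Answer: -36/196169 - 19*sqrt(310)/7846760 ≈ -0.00022615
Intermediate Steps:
J(F) = 16 - 4*F**2
1/(J(132 - 1*94) + C(310)) = 1/((16 - 4*(132 - 1*94)**2) + 76*sqrt(310)) = 1/((16 - 4*(132 - 94)**2) + 76*sqrt(310)) = 1/((16 - 4*38**2) + 76*sqrt(310)) = 1/((16 - 4*1444) + 76*sqrt(310)) = 1/((16 - 5776) + 76*sqrt(310)) = 1/(-5760 + 76*sqrt(310))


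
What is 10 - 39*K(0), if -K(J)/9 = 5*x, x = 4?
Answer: 7030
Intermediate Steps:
K(J) = -180 (K(J) = -45*4 = -9*20 = -180)
10 - 39*K(0) = 10 - 39*(-180) = 10 + 7020 = 7030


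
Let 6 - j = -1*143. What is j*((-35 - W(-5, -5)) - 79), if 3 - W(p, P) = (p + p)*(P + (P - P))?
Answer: -9983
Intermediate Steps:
W(p, P) = 3 - 2*P*p (W(p, P) = 3 - (p + p)*(P + (P - P)) = 3 - 2*p*(P + 0) = 3 - 2*p*P = 3 - 2*P*p)
j = 149 (j = 6 - (-1)*143 = 6 - 1*(-143) = 6 + 143 = 149)
j*((-35 - W(-5, -5)) - 79) = 149*((-35 - (3 - 2*(-5)*(-5))) - 79) = 149*((-35 - (3 - 50)) - 79) = 149*((-35 - 1*(-47)) - 79) = 149*((-35 + 47) - 79) = 149*(12 - 79) = 149*(-67) = -9983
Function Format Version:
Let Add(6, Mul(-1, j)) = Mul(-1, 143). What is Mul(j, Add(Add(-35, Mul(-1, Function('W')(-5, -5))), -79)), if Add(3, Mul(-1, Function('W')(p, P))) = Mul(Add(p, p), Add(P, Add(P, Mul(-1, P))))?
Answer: -9983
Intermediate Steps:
Function('W')(p, P) = Add(3, Mul(-2, P, p)) (Function('W')(p, P) = Add(3, Mul(-1, Mul(Add(p, p), Add(P, Add(P, Mul(-1, P)))))) = Add(3, Mul(-1, Mul(Mul(2, p), Add(P, 0)))) = Add(3, Mul(-1, Mul(Mul(2, p), P))) = Add(3, Mul(-1, Mul(2, P, p))) = Add(3, Mul(-2, P, p)))
j = 149 (j = Add(6, Mul(-1, Mul(-1, 143))) = Add(6, Mul(-1, -143)) = Add(6, 143) = 149)
Mul(j, Add(Add(-35, Mul(-1, Function('W')(-5, -5))), -79)) = Mul(149, Add(Add(-35, Mul(-1, Add(3, Mul(-2, -5, -5)))), -79)) = Mul(149, Add(Add(-35, Mul(-1, Add(3, -50))), -79)) = Mul(149, Add(Add(-35, Mul(-1, -47)), -79)) = Mul(149, Add(Add(-35, 47), -79)) = Mul(149, Add(12, -79)) = Mul(149, -67) = -9983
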